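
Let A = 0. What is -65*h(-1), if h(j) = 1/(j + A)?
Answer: 65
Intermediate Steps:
h(j) = 1/j (h(j) = 1/(j + 0) = 1/j)
-65*h(-1) = -65/(-1) = -65*(-1) = 65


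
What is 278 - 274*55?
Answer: -14792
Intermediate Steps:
278 - 274*55 = 278 - 15070 = -14792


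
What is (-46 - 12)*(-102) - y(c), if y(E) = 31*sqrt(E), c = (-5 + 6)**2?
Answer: 5885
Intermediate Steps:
c = 1 (c = 1**2 = 1)
(-46 - 12)*(-102) - y(c) = (-46 - 12)*(-102) - 31*sqrt(1) = -58*(-102) - 31 = 5916 - 1*31 = 5916 - 31 = 5885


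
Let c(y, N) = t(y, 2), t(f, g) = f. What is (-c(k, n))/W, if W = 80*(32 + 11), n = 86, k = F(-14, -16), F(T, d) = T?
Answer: 7/1720 ≈ 0.0040698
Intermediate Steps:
k = -14
c(y, N) = y
W = 3440 (W = 80*43 = 3440)
(-c(k, n))/W = -1*(-14)/3440 = 14*(1/3440) = 7/1720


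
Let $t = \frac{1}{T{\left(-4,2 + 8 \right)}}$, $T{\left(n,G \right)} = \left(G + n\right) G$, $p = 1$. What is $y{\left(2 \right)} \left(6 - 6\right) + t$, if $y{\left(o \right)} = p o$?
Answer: $\frac{1}{60} \approx 0.016667$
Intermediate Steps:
$T{\left(n,G \right)} = G \left(G + n\right)$
$t = \frac{1}{60}$ ($t = \frac{1}{\left(2 + 8\right) \left(\left(2 + 8\right) - 4\right)} = \frac{1}{10 \left(10 - 4\right)} = \frac{1}{10 \cdot 6} = \frac{1}{60} \approx 0.016667$)
$y{\left(o \right)} = o$ ($y{\left(o \right)} = 1 o = o$)
$y{\left(2 \right)} \left(6 - 6\right) + t = 2 \left(6 - 6\right) + \frac{1}{60} = 2 \cdot 0 + \frac{1}{60} = 0 + \frac{1}{60} = \frac{1}{60}$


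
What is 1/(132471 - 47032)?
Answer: 1/85439 ≈ 1.1704e-5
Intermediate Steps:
1/(132471 - 47032) = 1/85439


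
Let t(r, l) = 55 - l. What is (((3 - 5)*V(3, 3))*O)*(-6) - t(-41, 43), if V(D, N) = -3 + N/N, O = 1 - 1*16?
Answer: 348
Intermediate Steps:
O = -15 (O = 1 - 16 = -15)
V(D, N) = -2 (V(D, N) = -3 + 1 = -2)
(((3 - 5)*V(3, 3))*O)*(-6) - t(-41, 43) = (((3 - 5)*(-2))*(-15))*(-6) - (55 - 1*43) = (-2*(-2)*(-15))*(-6) - (55 - 43) = (4*(-15))*(-6) - 1*12 = -60*(-6) - 12 = 360 - 12 = 348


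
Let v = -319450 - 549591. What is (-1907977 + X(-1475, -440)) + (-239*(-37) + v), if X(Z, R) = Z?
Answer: -2769650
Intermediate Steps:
v = -869041
(-1907977 + X(-1475, -440)) + (-239*(-37) + v) = (-1907977 - 1475) + (-239*(-37) - 869041) = -1909452 + (8843 - 869041) = -1909452 - 860198 = -2769650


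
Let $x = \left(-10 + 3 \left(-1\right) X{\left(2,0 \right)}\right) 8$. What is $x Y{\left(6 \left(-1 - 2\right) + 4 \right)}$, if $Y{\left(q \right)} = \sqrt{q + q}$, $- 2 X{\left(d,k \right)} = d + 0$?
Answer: $- 112 i \sqrt{7} \approx - 296.32 i$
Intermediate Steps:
$X{\left(d,k \right)} = - \frac{d}{2}$ ($X{\left(d,k \right)} = - \frac{d + 0}{2} = - \frac{d}{2}$)
$Y{\left(q \right)} = \sqrt{2} \sqrt{q}$ ($Y{\left(q \right)} = \sqrt{2 q} = \sqrt{2} \sqrt{q}$)
$x = -56$ ($x = \left(-10 + 3 \left(-1\right) \left(\left(- \frac{1}{2}\right) 2\right)\right) 8 = \left(-10 - -3\right) 8 = \left(-10 + 3\right) 8 = \left(-7\right) 8 = -56$)
$x Y{\left(6 \left(-1 - 2\right) + 4 \right)} = - 56 \sqrt{2} \sqrt{6 \left(-1 - 2\right) + 4} = - 56 \sqrt{2} \sqrt{6 \left(-3\right) + 4} = - 56 \sqrt{2} \sqrt{-18 + 4} = - 56 \sqrt{2} \sqrt{-14} = - 56 \sqrt{2} i \sqrt{14} = - 56 \cdot 2 i \sqrt{7} = - 112 i \sqrt{7}$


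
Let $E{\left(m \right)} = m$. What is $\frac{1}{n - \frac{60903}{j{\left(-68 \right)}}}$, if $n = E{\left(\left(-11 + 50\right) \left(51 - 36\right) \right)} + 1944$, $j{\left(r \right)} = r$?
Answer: $\frac{68}{232875} \approx 0.000292$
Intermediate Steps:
$n = 2529$ ($n = \left(-11 + 50\right) \left(51 - 36\right) + 1944 = 39 \cdot 15 + 1944 = 585 + 1944 = 2529$)
$\frac{1}{n - \frac{60903}{j{\left(-68 \right)}}} = \frac{1}{2529 - \frac{60903}{-68}} = \frac{1}{2529 - - \frac{60903}{68}} = \frac{1}{2529 + \frac{60903}{68}} = \frac{1}{\frac{232875}{68}} = \frac{68}{232875}$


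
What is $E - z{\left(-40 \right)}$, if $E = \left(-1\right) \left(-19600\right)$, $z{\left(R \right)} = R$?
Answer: $19640$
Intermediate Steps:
$E = 19600$
$E - z{\left(-40 \right)} = 19600 - -40 = 19600 + 40 = 19640$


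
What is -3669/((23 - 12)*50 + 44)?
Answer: -1223/198 ≈ -6.1768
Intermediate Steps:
-3669/((23 - 12)*50 + 44) = -3669/(11*50 + 44) = -3669/(550 + 44) = -3669/594 = -3669*1/594 = -1223/198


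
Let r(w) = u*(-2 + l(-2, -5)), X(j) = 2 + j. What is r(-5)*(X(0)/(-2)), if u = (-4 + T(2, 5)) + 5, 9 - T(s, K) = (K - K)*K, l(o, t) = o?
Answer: 40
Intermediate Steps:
T(s, K) = 9 (T(s, K) = 9 - (K - K)*K = 9 - 0*K = 9 - 1*0 = 9 + 0 = 9)
u = 10 (u = (-4 + 9) + 5 = 5 + 5 = 10)
r(w) = -40 (r(w) = 10*(-2 - 2) = 10*(-4) = -40)
r(-5)*(X(0)/(-2)) = -40*(2 + 0)/(-2) = -80*(-1)/2 = -40*(-1) = 40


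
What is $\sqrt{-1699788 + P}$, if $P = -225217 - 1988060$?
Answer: $3 i \sqrt{434785} \approx 1978.1 i$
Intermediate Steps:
$P = -2213277$ ($P = -225217 - 1988060 = -2213277$)
$\sqrt{-1699788 + P} = \sqrt{-1699788 - 2213277} = \sqrt{-3913065} = 3 i \sqrt{434785}$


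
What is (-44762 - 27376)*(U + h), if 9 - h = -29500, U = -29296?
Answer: -15365394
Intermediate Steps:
h = 29509 (h = 9 - 1*(-29500) = 9 + 29500 = 29509)
(-44762 - 27376)*(U + h) = (-44762 - 27376)*(-29296 + 29509) = -72138*213 = -15365394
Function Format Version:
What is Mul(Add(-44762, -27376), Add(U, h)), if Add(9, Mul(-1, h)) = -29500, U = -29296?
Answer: -15365394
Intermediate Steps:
h = 29509 (h = Add(9, Mul(-1, -29500)) = Add(9, 29500) = 29509)
Mul(Add(-44762, -27376), Add(U, h)) = Mul(Add(-44762, -27376), Add(-29296, 29509)) = Mul(-72138, 213) = -15365394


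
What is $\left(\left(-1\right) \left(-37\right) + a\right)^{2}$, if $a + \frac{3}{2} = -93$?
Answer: $\frac{13225}{4} \approx 3306.3$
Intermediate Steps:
$a = - \frac{189}{2}$ ($a = - \frac{3}{2} - 93 = - \frac{189}{2} \approx -94.5$)
$\left(\left(-1\right) \left(-37\right) + a\right)^{2} = \left(\left(-1\right) \left(-37\right) - \frac{189}{2}\right)^{2} = \left(37 - \frac{189}{2}\right)^{2} = \left(- \frac{115}{2}\right)^{2} = \frac{13225}{4}$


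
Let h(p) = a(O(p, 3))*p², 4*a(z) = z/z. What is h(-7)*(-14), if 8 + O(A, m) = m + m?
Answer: -343/2 ≈ -171.50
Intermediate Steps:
O(A, m) = -8 + 2*m (O(A, m) = -8 + (m + m) = -8 + 2*m)
a(z) = ¼ (a(z) = (z/z)/4 = (¼)*1 = ¼)
h(p) = p²/4
h(-7)*(-14) = ((¼)*(-7)²)*(-14) = ((¼)*49)*(-14) = (49/4)*(-14) = -343/2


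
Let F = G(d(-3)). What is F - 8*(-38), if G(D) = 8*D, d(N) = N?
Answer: 280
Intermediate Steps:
F = -24 (F = 8*(-3) = -24)
F - 8*(-38) = -24 - 8*(-38) = -24 + 304 = 280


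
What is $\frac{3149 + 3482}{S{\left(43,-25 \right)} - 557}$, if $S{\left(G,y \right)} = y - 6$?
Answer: $- \frac{6631}{588} \approx -11.277$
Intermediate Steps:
$S{\left(G,y \right)} = -6 + y$
$\frac{3149 + 3482}{S{\left(43,-25 \right)} - 557} = \frac{3149 + 3482}{\left(-6 - 25\right) - 557} = \frac{6631}{-31 - 557} = \frac{6631}{-588} = 6631 \left(- \frac{1}{588}\right) = - \frac{6631}{588}$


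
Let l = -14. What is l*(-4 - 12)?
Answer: 224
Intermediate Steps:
l*(-4 - 12) = -14*(-4 - 12) = -14*(-16) = 224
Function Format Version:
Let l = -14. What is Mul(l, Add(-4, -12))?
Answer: 224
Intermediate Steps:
Mul(l, Add(-4, -12)) = Mul(-14, Add(-4, -12)) = Mul(-14, -16) = 224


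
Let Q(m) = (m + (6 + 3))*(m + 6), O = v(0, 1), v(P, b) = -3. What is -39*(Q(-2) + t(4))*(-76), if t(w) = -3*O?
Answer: 109668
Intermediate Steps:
O = -3
Q(m) = (6 + m)*(9 + m) (Q(m) = (m + 9)*(6 + m) = (9 + m)*(6 + m) = (6 + m)*(9 + m))
t(w) = 9 (t(w) = -3*(-3) = 9)
-39*(Q(-2) + t(4))*(-76) = -39*((54 + (-2)² + 15*(-2)) + 9)*(-76) = -39*((54 + 4 - 30) + 9)*(-76) = -39*(28 + 9)*(-76) = -39*37*(-76) = -1443*(-76) = 109668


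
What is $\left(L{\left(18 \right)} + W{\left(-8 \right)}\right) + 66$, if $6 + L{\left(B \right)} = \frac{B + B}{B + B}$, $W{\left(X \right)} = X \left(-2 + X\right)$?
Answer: $141$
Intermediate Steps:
$L{\left(B \right)} = -5$ ($L{\left(B \right)} = -6 + \frac{B + B}{B + B} = -6 + \frac{2 B}{2 B} = -6 + 2 B \frac{1}{2 B} = -6 + 1 = -5$)
$\left(L{\left(18 \right)} + W{\left(-8 \right)}\right) + 66 = \left(-5 - 8 \left(-2 - 8\right)\right) + 66 = \left(-5 - -80\right) + 66 = \left(-5 + 80\right) + 66 = 75 + 66 = 141$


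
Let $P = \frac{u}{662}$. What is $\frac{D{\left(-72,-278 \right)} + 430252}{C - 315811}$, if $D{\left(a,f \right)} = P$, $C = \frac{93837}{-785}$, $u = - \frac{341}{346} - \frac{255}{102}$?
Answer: $- \frac{38680906359965}{28403074686272} \approx -1.3619$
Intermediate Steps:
$u = - \frac{603}{173}$ ($u = \left(-341\right) \frac{1}{346} - \frac{5}{2} = - \frac{341}{346} - \frac{5}{2} = - \frac{603}{173} \approx -3.4855$)
$C = - \frac{93837}{785}$ ($C = 93837 \left(- \frac{1}{785}\right) = - \frac{93837}{785} \approx -119.54$)
$P = - \frac{603}{114526}$ ($P = - \frac{603}{173 \cdot 662} = \left(- \frac{603}{173}\right) \frac{1}{662} = - \frac{603}{114526} \approx -0.0052652$)
$D{\left(a,f \right)} = - \frac{603}{114526}$
$\frac{D{\left(-72,-278 \right)} + 430252}{C - 315811} = \frac{- \frac{603}{114526} + 430252}{- \frac{93837}{785} - 315811} = \frac{49275039949}{114526 \left(- \frac{248005472}{785}\right)} = \frac{49275039949}{114526} \left(- \frac{785}{248005472}\right) = - \frac{38680906359965}{28403074686272}$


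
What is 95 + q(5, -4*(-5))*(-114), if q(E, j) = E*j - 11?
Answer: -10051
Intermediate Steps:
q(E, j) = -11 + E*j
95 + q(5, -4*(-5))*(-114) = 95 + (-11 + 5*(-4*(-5)))*(-114) = 95 + (-11 + 5*20)*(-114) = 95 + (-11 + 100)*(-114) = 95 + 89*(-114) = 95 - 10146 = -10051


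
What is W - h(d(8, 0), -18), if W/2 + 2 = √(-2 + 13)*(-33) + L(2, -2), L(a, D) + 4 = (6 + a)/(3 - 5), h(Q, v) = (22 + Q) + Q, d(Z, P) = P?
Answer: -42 - 66*√11 ≈ -260.90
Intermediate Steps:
h(Q, v) = 22 + 2*Q
L(a, D) = -7 - a/2 (L(a, D) = -4 + (6 + a)/(3 - 5) = -4 + (6 + a)/(-2) = -4 + (6 + a)*(-½) = -4 + (-3 - a/2) = -7 - a/2)
W = -20 - 66*√11 (W = -4 + 2*(√(-2 + 13)*(-33) + (-7 - ½*2)) = -4 + 2*(√11*(-33) + (-7 - 1)) = -4 + 2*(-33*√11 - 8) = -4 + 2*(-8 - 33*√11) = -4 + (-16 - 66*√11) = -20 - 66*√11 ≈ -238.90)
W - h(d(8, 0), -18) = (-20 - 66*√11) - (22 + 2*0) = (-20 - 66*√11) - (22 + 0) = (-20 - 66*√11) - 1*22 = (-20 - 66*√11) - 22 = -42 - 66*√11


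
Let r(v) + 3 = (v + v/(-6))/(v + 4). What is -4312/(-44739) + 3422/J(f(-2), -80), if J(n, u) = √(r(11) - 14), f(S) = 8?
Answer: 4312/44739 - 174*I*√590/5 ≈ 0.096381 - 845.29*I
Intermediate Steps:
r(v) = -3 + 5*v/(6*(4 + v)) (r(v) = -3 + (v + v/(-6))/(v + 4) = -3 + (v + v*(-⅙))/(4 + v) = -3 + (v - v/6)/(4 + v) = -3 + (5*v/6)/(4 + v) = -3 + 5*v/(6*(4 + v)))
J(n, u) = I*√590/6 (J(n, u) = √((-72 - 13*11)/(6*(4 + 11)) - 14) = √((⅙)*(-72 - 143)/15 - 14) = √((⅙)*(1/15)*(-215) - 14) = √(-43/18 - 14) = √(-295/18) = I*√590/6)
-4312/(-44739) + 3422/J(f(-2), -80) = -4312/(-44739) + 3422/((I*√590/6)) = -4312*(-1/44739) + 3422*(-3*I*√590/295) = 4312/44739 - 174*I*√590/5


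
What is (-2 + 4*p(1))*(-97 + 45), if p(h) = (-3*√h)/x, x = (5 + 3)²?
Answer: 455/4 ≈ 113.75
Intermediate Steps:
x = 64 (x = 8² = 64)
p(h) = -3*√h/64
(-2 + 4*p(1))*(-97 + 45) = (-2 + 4*(-3*√1/64))*(-97 + 45) = (-2 + 4*(-3/64*1))*(-52) = (-2 + 4*(-3/64))*(-52) = (-2 - 3/16)*(-52) = -35/16*(-52) = 455/4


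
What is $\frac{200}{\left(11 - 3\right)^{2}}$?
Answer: $\frac{25}{8} \approx 3.125$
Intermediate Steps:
$\frac{200}{\left(11 - 3\right)^{2}} = \frac{200}{8^{2}} = \frac{200}{64} = 200 \cdot \frac{1}{64} = \frac{25}{8}$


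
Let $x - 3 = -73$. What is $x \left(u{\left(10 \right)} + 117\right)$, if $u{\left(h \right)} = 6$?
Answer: $-8610$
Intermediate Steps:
$x = -70$ ($x = 3 - 73 = -70$)
$x \left(u{\left(10 \right)} + 117\right) = - 70 \left(6 + 117\right) = \left(-70\right) 123 = -8610$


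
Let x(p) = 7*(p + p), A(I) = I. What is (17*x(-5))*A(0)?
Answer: 0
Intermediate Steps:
x(p) = 14*p (x(p) = 7*(2*p) = 14*p)
(17*x(-5))*A(0) = (17*(14*(-5)))*0 = (17*(-70))*0 = -1190*0 = 0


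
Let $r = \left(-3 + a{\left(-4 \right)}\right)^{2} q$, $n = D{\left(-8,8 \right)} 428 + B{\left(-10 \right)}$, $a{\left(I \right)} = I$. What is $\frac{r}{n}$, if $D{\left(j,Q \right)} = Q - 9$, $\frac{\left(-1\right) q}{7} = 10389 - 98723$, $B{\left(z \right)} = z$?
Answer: $- \frac{15149281}{219} \approx -69175.0$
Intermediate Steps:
$q = 618338$ ($q = - 7 \left(10389 - 98723\right) = \left(-7\right) \left(-88334\right) = 618338$)
$D{\left(j,Q \right)} = -9 + Q$
$n = -438$ ($n = \left(-9 + 8\right) 428 - 10 = \left(-1\right) 428 - 10 = -428 - 10 = -438$)
$r = 30298562$ ($r = \left(-3 - 4\right)^{2} \cdot 618338 = \left(-7\right)^{2} \cdot 618338 = 49 \cdot 618338 = 30298562$)
$\frac{r}{n} = \frac{30298562}{-438} = 30298562 \left(- \frac{1}{438}\right) = - \frac{15149281}{219}$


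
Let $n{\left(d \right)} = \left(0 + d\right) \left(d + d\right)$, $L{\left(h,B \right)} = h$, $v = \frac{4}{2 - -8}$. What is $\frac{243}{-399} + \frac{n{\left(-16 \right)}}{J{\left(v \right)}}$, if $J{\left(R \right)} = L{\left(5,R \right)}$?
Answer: $\frac{67691}{665} \approx 101.79$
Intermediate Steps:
$v = \frac{2}{5}$ ($v = \frac{4}{2 + 8} = \frac{4}{10} = 4 \cdot \frac{1}{10} = \frac{2}{5} \approx 0.4$)
$n{\left(d \right)} = 2 d^{2}$ ($n{\left(d \right)} = d 2 d = 2 d^{2}$)
$J{\left(R \right)} = 5$
$\frac{243}{-399} + \frac{n{\left(-16 \right)}}{J{\left(v \right)}} = \frac{243}{-399} + \frac{2 \left(-16\right)^{2}}{5} = 243 \left(- \frac{1}{399}\right) + 2 \cdot 256 \cdot \frac{1}{5} = - \frac{81}{133} + 512 \cdot \frac{1}{5} = - \frac{81}{133} + \frac{512}{5} = \frac{67691}{665}$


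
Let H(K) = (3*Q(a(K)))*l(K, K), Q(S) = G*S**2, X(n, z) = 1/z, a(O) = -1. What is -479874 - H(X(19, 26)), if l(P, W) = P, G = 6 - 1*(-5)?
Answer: -12476757/26 ≈ -4.7988e+5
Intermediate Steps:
G = 11 (G = 6 + 5 = 11)
Q(S) = 11*S**2
H(K) = 33*K (H(K) = (3*(11*(-1)**2))*K = (3*(11*1))*K = (3*11)*K = 33*K)
-479874 - H(X(19, 26)) = -479874 - 33/26 = -12476757/26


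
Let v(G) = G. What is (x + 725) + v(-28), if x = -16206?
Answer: -15509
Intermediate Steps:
(x + 725) + v(-28) = (-16206 + 725) - 28 = -15481 - 28 = -15509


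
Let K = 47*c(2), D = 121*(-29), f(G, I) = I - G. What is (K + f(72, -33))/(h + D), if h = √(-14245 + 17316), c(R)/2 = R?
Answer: -291247/12310010 - 83*√3071/12310010 ≈ -0.024033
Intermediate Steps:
c(R) = 2*R
D = -3509
h = √3071 ≈ 55.417
K = 188 (K = 47*(2*2) = 47*4 = 188)
(K + f(72, -33))/(h + D) = (188 + (-33 - 1*72))/(√3071 - 3509) = (188 + (-33 - 72))/(-3509 + √3071) = (188 - 105)/(-3509 + √3071) = 83/(-3509 + √3071)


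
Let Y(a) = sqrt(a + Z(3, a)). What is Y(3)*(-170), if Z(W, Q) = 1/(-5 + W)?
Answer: -85*sqrt(10) ≈ -268.79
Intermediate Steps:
Y(a) = sqrt(-1/2 + a) (Y(a) = sqrt(a + 1/(-5 + 3)) = sqrt(a + 1/(-2)) = sqrt(a - 1/2) = sqrt(-1/2 + a))
Y(3)*(-170) = (sqrt(-2 + 4*3)/2)*(-170) = (sqrt(-2 + 12)/2)*(-170) = (sqrt(10)/2)*(-170) = -85*sqrt(10)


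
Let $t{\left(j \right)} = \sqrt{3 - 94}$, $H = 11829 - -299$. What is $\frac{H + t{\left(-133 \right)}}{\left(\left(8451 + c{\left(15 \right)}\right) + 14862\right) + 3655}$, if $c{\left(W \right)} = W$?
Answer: $\frac{12128}{26983} + \frac{i \sqrt{91}}{26983} \approx 0.44947 + 0.00035353 i$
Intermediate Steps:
$H = 12128$ ($H = 11829 + \left(-11429 + 11728\right) = 11829 + 299 = 12128$)
$t{\left(j \right)} = i \sqrt{91}$ ($t{\left(j \right)} = \sqrt{-91} = i \sqrt{91}$)
$\frac{H + t{\left(-133 \right)}}{\left(\left(8451 + c{\left(15 \right)}\right) + 14862\right) + 3655} = \frac{12128 + i \sqrt{91}}{\left(\left(8451 + 15\right) + 14862\right) + 3655} = \frac{12128 + i \sqrt{91}}{\left(8466 + 14862\right) + 3655} = \frac{12128 + i \sqrt{91}}{23328 + 3655} = \frac{12128 + i \sqrt{91}}{26983} = \left(12128 + i \sqrt{91}\right) \frac{1}{26983} = \frac{12128}{26983} + \frac{i \sqrt{91}}{26983}$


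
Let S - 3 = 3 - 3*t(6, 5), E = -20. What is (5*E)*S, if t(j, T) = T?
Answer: 900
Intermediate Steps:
S = -9 (S = 3 + (3 - 3*5) = 3 + (3 - 15) = 3 - 12 = -9)
(5*E)*S = (5*(-20))*(-9) = -100*(-9) = 900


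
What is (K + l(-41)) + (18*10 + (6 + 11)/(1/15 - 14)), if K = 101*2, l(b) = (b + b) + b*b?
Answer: 413774/209 ≈ 1979.8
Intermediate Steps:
l(b) = b² + 2*b (l(b) = 2*b + b² = b² + 2*b)
K = 202
(K + l(-41)) + (18*10 + (6 + 11)/(1/15 - 14)) = (202 - 41*(2 - 41)) + (18*10 + (6 + 11)/(1/15 - 14)) = (202 - 41*(-39)) + (180 + 17/(1/15 - 14)) = (202 + 1599) + (180 + 17/(-209/15)) = 1801 + (180 + 17*(-15/209)) = 1801 + (180 - 255/209) = 1801 + 37365/209 = 413774/209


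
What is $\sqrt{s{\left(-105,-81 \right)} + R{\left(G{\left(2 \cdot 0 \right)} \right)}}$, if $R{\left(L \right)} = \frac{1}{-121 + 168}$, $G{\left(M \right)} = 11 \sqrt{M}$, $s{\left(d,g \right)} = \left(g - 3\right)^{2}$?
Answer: $\frac{\sqrt{15586751}}{47} \approx 84.0$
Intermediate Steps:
$s{\left(d,g \right)} = \left(-3 + g\right)^{2}$
$R{\left(L \right)} = \frac{1}{47}$
$\sqrt{s{\left(-105,-81 \right)} + R{\left(G{\left(2 \cdot 0 \right)} \right)}} = \sqrt{\left(-3 - 81\right)^{2} + \frac{1}{47}} = \sqrt{\left(-84\right)^{2} + \frac{1}{47}} = \sqrt{7056 + \frac{1}{47}} = \sqrt{\frac{331633}{47}} = \frac{\sqrt{15586751}}{47}$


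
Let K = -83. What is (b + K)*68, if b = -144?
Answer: -15436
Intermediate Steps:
(b + K)*68 = (-144 - 83)*68 = -227*68 = -15436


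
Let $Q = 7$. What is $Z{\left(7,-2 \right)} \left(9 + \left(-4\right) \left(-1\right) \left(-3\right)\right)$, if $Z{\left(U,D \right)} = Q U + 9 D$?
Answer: $-93$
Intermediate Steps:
$Z{\left(U,D \right)} = 7 U + 9 D$
$Z{\left(7,-2 \right)} \left(9 + \left(-4\right) \left(-1\right) \left(-3\right)\right) = \left(7 \cdot 7 + 9 \left(-2\right)\right) \left(9 + \left(-4\right) \left(-1\right) \left(-3\right)\right) = \left(49 - 18\right) \left(9 + 4 \left(-3\right)\right) = 31 \left(9 - 12\right) = 31 \left(-3\right) = -93$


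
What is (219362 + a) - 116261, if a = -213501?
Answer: -110400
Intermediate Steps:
(219362 + a) - 116261 = (219362 - 213501) - 116261 = 5861 - 116261 = -110400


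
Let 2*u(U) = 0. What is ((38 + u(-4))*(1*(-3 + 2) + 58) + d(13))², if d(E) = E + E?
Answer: 4804864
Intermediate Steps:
d(E) = 2*E
u(U) = 0 (u(U) = (½)*0 = 0)
((38 + u(-4))*(1*(-3 + 2) + 58) + d(13))² = ((38 + 0)*(1*(-3 + 2) + 58) + 2*13)² = (38*(1*(-1) + 58) + 26)² = (38*(-1 + 58) + 26)² = (38*57 + 26)² = (2166 + 26)² = 2192² = 4804864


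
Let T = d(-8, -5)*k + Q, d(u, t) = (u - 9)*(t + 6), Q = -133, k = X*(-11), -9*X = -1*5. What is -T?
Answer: 262/9 ≈ 29.111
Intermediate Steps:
X = 5/9 (X = -(-1)*5/9 = -1/9*(-5) = 5/9 ≈ 0.55556)
k = -55/9 (k = (5/9)*(-11) = -55/9 ≈ -6.1111)
d(u, t) = (-9 + u)*(6 + t)
T = -262/9 (T = (-54 - 9*(-5) + 6*(-8) - 5*(-8))*(-55/9) - 133 = (-54 + 45 - 48 + 40)*(-55/9) - 133 = -17*(-55/9) - 133 = 935/9 - 133 = -262/9 ≈ -29.111)
-T = -1*(-262/9) = 262/9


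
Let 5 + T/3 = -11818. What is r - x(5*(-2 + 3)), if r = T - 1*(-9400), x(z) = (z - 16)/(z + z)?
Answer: -260679/10 ≈ -26068.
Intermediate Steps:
T = -35469 (T = -15 + 3*(-11818) = -15 - 35454 = -35469)
x(z) = (-16 + z)/(2*z) (x(z) = (-16 + z)/((2*z)) = (-16 + z)*(1/(2*z)) = (-16 + z)/(2*z))
r = -26069 (r = -35469 - 1*(-9400) = -35469 + 9400 = -26069)
r - x(5*(-2 + 3)) = -26069 - (-16 + 5*(-2 + 3))/(2*(5*(-2 + 3))) = -26069 - (-16 + 5*1)/(2*(5*1)) = -26069 - (-16 + 5)/(2*5) = -26069 - (-11)/(2*5) = -26069 - 1*(-11/10) = -26069 + 11/10 = -260679/10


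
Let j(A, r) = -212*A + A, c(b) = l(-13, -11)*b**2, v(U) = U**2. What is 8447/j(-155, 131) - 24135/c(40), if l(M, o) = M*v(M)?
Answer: 1219289183/4598584640 ≈ 0.26514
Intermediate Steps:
l(M, o) = M**3 (l(M, o) = M*M**2 = M**3)
c(b) = -2197*b**2 (c(b) = (-13)**3*b**2 = -2197*b**2)
j(A, r) = -211*A
8447/j(-155, 131) - 24135/c(40) = 8447/((-211*(-155))) - 24135/((-2197*40**2)) = 8447/32705 - 24135/((-2197*1600)) = 8447*(1/32705) - 24135/(-3515200) = 8447/32705 - 24135*(-1/3515200) = 8447/32705 + 4827/703040 = 1219289183/4598584640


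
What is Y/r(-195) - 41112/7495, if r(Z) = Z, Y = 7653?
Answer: -871681/19487 ≈ -44.731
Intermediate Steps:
Y/r(-195) - 41112/7495 = 7653/(-195) - 41112/7495 = 7653*(-1/195) - 41112*1/7495 = -2551/65 - 41112/7495 = -871681/19487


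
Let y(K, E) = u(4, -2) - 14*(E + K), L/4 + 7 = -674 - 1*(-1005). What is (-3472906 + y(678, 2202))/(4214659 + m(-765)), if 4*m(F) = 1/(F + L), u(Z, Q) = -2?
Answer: -7462096272/8951935717 ≈ -0.83357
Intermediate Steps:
L = 1296 (L = -28 + 4*(-674 - 1*(-1005)) = -28 + 4*(-674 + 1005) = -28 + 4*331 = -28 + 1324 = 1296)
m(F) = 1/(4*(1296 + F)) (m(F) = 1/(4*(F + 1296)) = 1/(4*(1296 + F)))
y(K, E) = -2 - 14*E - 14*K (y(K, E) = -2 - 14*(E + K) = -2 + (-14*E - 14*K) = -2 - 14*E - 14*K)
(-3472906 + y(678, 2202))/(4214659 + m(-765)) = (-3472906 + (-2 - 14*2202 - 14*678))/(4214659 + 1/(4*(1296 - 765))) = (-3472906 + (-2 - 30828 - 9492))/(4214659 + (1/4)/531) = (-3472906 - 40322)/(4214659 + (1/4)*(1/531)) = -3513228/(4214659 + 1/2124) = -3513228/8951935717/2124 = -3513228*2124/8951935717 = -7462096272/8951935717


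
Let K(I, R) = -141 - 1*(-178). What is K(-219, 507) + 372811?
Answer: 372848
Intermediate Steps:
K(I, R) = 37 (K(I, R) = -141 + 178 = 37)
K(-219, 507) + 372811 = 37 + 372811 = 372848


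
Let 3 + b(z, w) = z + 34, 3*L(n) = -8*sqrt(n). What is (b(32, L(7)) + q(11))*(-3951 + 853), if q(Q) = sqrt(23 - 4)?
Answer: -195174 - 3098*sqrt(19) ≈ -2.0868e+5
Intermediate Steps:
L(n) = -8*sqrt(n)/3 (L(n) = (-8*sqrt(n))/3 = -8*sqrt(n)/3)
b(z, w) = 31 + z (b(z, w) = -3 + (z + 34) = -3 + (34 + z) = 31 + z)
q(Q) = sqrt(19)
(b(32, L(7)) + q(11))*(-3951 + 853) = ((31 + 32) + sqrt(19))*(-3951 + 853) = (63 + sqrt(19))*(-3098) = -195174 - 3098*sqrt(19)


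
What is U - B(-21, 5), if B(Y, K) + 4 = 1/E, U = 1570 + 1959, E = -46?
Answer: 162519/46 ≈ 3533.0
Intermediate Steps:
U = 3529
B(Y, K) = -185/46 (B(Y, K) = -4 + 1/(-46) = -4 - 1/46 = -185/46)
U - B(-21, 5) = 3529 - 1*(-185/46) = 3529 + 185/46 = 162519/46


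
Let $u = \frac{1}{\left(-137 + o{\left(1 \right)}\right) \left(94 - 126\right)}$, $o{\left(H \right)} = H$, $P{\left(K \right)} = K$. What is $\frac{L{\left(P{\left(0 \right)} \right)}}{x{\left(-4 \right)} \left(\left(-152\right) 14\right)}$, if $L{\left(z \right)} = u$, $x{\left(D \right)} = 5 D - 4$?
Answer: $\frac{1}{222265344} \approx 4.4991 \cdot 10^{-9}$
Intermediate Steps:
$x{\left(D \right)} = -4 + 5 D$
$u = \frac{1}{4352}$ ($u = \frac{1}{\left(-137 + 1\right) \left(94 - 126\right)} = \frac{1}{\left(-136\right) \left(-32\right)} = \frac{1}{4352} \approx 0.00022978$)
$L{\left(z \right)} = \frac{1}{4352}$
$\frac{L{\left(P{\left(0 \right)} \right)}}{x{\left(-4 \right)} \left(\left(-152\right) 14\right)} = \frac{1}{4352 \left(-4 + 5 \left(-4\right)\right) \left(\left(-152\right) 14\right)} = \frac{1}{4352 \left(-4 - 20\right) \left(-2128\right)} = \frac{1}{4352 \left(\left(-24\right) \left(-2128\right)\right)} = \frac{1}{4352 \cdot 51072} = \frac{1}{4352} \cdot \frac{1}{51072} = \frac{1}{222265344}$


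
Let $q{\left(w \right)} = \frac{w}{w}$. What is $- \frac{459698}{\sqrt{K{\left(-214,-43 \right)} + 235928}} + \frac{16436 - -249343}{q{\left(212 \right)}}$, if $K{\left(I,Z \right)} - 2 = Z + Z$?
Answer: $265779 - \frac{229849 \sqrt{58961}}{58961} \approx 2.6483 \cdot 10^{5}$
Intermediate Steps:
$q{\left(w \right)} = 1$
$K{\left(I,Z \right)} = 2 + 2 Z$ ($K{\left(I,Z \right)} = 2 + \left(Z + Z\right) = 2 + 2 Z$)
$- \frac{459698}{\sqrt{K{\left(-214,-43 \right)} + 235928}} + \frac{16436 - -249343}{q{\left(212 \right)}} = - \frac{459698}{\sqrt{\left(2 + 2 \left(-43\right)\right) + 235928}} + \frac{16436 - -249343}{1} = - \frac{459698}{\sqrt{\left(2 - 86\right) + 235928}} + \left(16436 + 249343\right) 1 = - \frac{459698}{\sqrt{-84 + 235928}} + 265779 \cdot 1 = - \frac{459698}{\sqrt{235844}} + 265779 = - \frac{459698}{2 \sqrt{58961}} + 265779 = - 459698 \frac{\sqrt{58961}}{117922} + 265779 = - \frac{229849 \sqrt{58961}}{58961} + 265779 = 265779 - \frac{229849 \sqrt{58961}}{58961}$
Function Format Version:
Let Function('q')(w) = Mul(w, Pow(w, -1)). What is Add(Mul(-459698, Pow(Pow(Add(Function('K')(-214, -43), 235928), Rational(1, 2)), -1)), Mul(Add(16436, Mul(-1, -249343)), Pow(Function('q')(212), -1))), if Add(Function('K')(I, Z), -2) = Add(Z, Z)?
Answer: Add(265779, Mul(Rational(-229849, 58961), Pow(58961, Rational(1, 2)))) ≈ 2.6483e+5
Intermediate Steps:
Function('q')(w) = 1
Function('K')(I, Z) = Add(2, Mul(2, Z)) (Function('K')(I, Z) = Add(2, Add(Z, Z)) = Add(2, Mul(2, Z)))
Add(Mul(-459698, Pow(Pow(Add(Function('K')(-214, -43), 235928), Rational(1, 2)), -1)), Mul(Add(16436, Mul(-1, -249343)), Pow(Function('q')(212), -1))) = Add(Mul(-459698, Pow(Pow(Add(Add(2, Mul(2, -43)), 235928), Rational(1, 2)), -1)), Mul(Add(16436, Mul(-1, -249343)), Pow(1, -1))) = Add(Mul(-459698, Pow(Pow(Add(Add(2, -86), 235928), Rational(1, 2)), -1)), Mul(Add(16436, 249343), 1)) = Add(Mul(-459698, Pow(Pow(Add(-84, 235928), Rational(1, 2)), -1)), Mul(265779, 1)) = Add(Mul(-459698, Pow(Pow(235844, Rational(1, 2)), -1)), 265779) = Add(Mul(-459698, Pow(Mul(2, Pow(58961, Rational(1, 2))), -1)), 265779) = Add(Mul(-459698, Mul(Rational(1, 117922), Pow(58961, Rational(1, 2)))), 265779) = Add(Mul(Rational(-229849, 58961), Pow(58961, Rational(1, 2))), 265779) = Add(265779, Mul(Rational(-229849, 58961), Pow(58961, Rational(1, 2))))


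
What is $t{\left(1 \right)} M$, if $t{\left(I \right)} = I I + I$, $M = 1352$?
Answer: $2704$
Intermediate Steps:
$t{\left(I \right)} = I + I^{2}$ ($t{\left(I \right)} = I^{2} + I = I + I^{2}$)
$t{\left(1 \right)} M = 1 \left(1 + 1\right) 1352 = 1 \cdot 2 \cdot 1352 = 2 \cdot 1352 = 2704$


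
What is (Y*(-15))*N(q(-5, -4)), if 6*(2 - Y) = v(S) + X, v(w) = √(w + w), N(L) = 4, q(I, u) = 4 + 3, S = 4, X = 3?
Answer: -90 + 20*√2 ≈ -61.716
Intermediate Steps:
q(I, u) = 7
v(w) = √2*√w (v(w) = √(2*w) = √2*√w)
Y = 3/2 - √2/3 (Y = 2 - (√2*√4 + 3)/6 = 2 - (√2*2 + 3)/6 = 2 - (2*√2 + 3)/6 = 2 - (3 + 2*√2)/6 = 2 + (-½ - √2/3) = 3/2 - √2/3 ≈ 1.0286)
(Y*(-15))*N(q(-5, -4)) = ((3/2 - √2/3)*(-15))*4 = (-45/2 + 5*√2)*4 = -90 + 20*√2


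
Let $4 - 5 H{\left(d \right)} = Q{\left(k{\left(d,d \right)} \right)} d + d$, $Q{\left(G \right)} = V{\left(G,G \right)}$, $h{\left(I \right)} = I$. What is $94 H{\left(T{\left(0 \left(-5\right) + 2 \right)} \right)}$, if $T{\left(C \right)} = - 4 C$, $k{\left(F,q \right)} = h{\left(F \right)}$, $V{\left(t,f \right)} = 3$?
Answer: $\frac{3384}{5} \approx 676.8$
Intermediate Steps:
$k{\left(F,q \right)} = F$
$Q{\left(G \right)} = 3$
$H{\left(d \right)} = \frac{4}{5} - \frac{4 d}{5}$ ($H{\left(d \right)} = \frac{4}{5} - \frac{3 d + d}{5} = \frac{4}{5} - \frac{4 d}{5}$)
$94 H{\left(T{\left(0 \left(-5\right) + 2 \right)} \right)} = 94 \left(\frac{4}{5} - \frac{4 \left(- 4 \left(0 \left(-5\right) + 2\right)\right)}{5}\right) = 94 \left(\frac{4}{5} - \frac{4 \left(- 4 \left(0 + 2\right)\right)}{5}\right) = 94 \left(\frac{4}{5} - \frac{4 \left(\left(-4\right) 2\right)}{5}\right) = 94 \left(\frac{4}{5} - - \frac{32}{5}\right) = 94 \left(\frac{4}{5} + \frac{32}{5}\right) = 94 \cdot \frac{36}{5} = \frac{3384}{5}$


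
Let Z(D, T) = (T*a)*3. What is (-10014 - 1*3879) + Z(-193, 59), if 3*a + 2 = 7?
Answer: -13598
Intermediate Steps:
a = 5/3 (a = -⅔ + (⅓)*7 = -⅔ + 7/3 = 5/3 ≈ 1.6667)
Z(D, T) = 5*T (Z(D, T) = (T*(5/3))*3 = (5*T/3)*3 = 5*T)
(-10014 - 1*3879) + Z(-193, 59) = (-10014 - 1*3879) + 5*59 = (-10014 - 3879) + 295 = -13893 + 295 = -13598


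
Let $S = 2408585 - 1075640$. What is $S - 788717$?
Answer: $544228$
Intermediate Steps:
$S = 1332945$ ($S = 2408585 - 1075640 = 1332945$)
$S - 788717 = 1332945 - 788717 = 544228$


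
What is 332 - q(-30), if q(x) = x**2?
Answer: -568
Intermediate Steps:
332 - q(-30) = 332 - 1*(-30)**2 = 332 - 1*900 = 332 - 900 = -568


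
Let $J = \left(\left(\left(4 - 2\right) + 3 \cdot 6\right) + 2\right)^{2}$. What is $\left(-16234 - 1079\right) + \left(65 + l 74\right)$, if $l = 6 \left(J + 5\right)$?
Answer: $199868$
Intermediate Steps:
$J = 484$ ($J = \left(\left(\left(4 - 2\right) + 18\right) + 2\right)^{2} = \left(\left(2 + 18\right) + 2\right)^{2} = \left(20 + 2\right)^{2} = 22^{2} = 484$)
$l = 2934$ ($l = 6 \left(484 + 5\right) = 6 \cdot 489 = 2934$)
$\left(-16234 - 1079\right) + \left(65 + l 74\right) = \left(-16234 - 1079\right) + \left(65 + 2934 \cdot 74\right) = -17313 + \left(65 + 217116\right) = -17313 + 217181 = 199868$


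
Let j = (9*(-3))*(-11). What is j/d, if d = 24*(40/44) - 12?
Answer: 121/4 ≈ 30.250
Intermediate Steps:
j = 297 (j = -27*(-11) = 297)
d = 108/11 (d = 24*(40*(1/44)) - 12 = 24*(10/11) - 12 = 240/11 - 12 = 108/11 ≈ 9.8182)
j/d = 297/(108/11) = 297*(11/108) = 121/4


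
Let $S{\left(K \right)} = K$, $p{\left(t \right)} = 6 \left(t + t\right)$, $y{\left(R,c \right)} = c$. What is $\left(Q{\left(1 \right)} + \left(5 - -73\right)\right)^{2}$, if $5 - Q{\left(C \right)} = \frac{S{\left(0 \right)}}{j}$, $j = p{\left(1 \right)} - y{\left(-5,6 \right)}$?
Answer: $6889$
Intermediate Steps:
$p{\left(t \right)} = 12 t$ ($p{\left(t \right)} = 6 \cdot 2 t = 12 t$)
$j = 6$ ($j = 12 \cdot 1 - 6 = 12 - 6 = 6$)
$Q{\left(C \right)} = 5$ ($Q{\left(C \right)} = 5 - \frac{0}{6} = 5 - 0 \cdot \frac{1}{6} = 5 - 0 = 5 + 0 = 5$)
$\left(Q{\left(1 \right)} + \left(5 - -73\right)\right)^{2} = \left(5 + \left(5 - -73\right)\right)^{2} = \left(5 + \left(5 + 73\right)\right)^{2} = \left(5 + 78\right)^{2} = 83^{2} = 6889$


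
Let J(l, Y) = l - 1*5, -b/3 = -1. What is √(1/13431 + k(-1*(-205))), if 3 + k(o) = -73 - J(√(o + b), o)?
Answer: 2*√(-26462400 - 1490841*√13)/1221 ≈ 9.2424*I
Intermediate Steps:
b = 3 (b = -3*(-1) = 3)
J(l, Y) = -5 + l (J(l, Y) = l - 5 = -5 + l)
k(o) = -71 - √(3 + o) (k(o) = -3 + (-73 - (-5 + √(o + 3))) = -3 + (-73 - (-5 + √(3 + o))) = -3 + (-73 + (5 - √(3 + o))) = -3 + (-68 - √(3 + o)) = -71 - √(3 + o))
√(1/13431 + k(-1*(-205))) = √(1/13431 + (-71 - √(3 - 1*(-205)))) = √(1/13431 + (-71 - √(3 + 205))) = √(1/13431 + (-71 - √208)) = √(1/13431 + (-71 - 4*√13)) = √(-953600/13431 - 4*√13)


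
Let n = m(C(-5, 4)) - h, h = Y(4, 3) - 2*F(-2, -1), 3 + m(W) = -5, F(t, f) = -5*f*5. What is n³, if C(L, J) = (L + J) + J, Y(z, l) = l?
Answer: 59319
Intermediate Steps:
C(L, J) = L + 2*J (C(L, J) = (J + L) + J = L + 2*J)
F(t, f) = -25*f
m(W) = -8 (m(W) = -3 - 5 = -8)
h = -47 (h = 3 - (-50)*(-1) = 3 - 2*25 = 3 - 50 = -47)
n = 39 (n = -8 - 1*(-47) = -8 + 47 = 39)
n³ = 39³ = 59319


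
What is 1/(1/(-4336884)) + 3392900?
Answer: -943984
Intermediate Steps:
1/(1/(-4336884)) + 3392900 = 1/(-1/4336884) + 3392900 = -4336884 + 3392900 = -943984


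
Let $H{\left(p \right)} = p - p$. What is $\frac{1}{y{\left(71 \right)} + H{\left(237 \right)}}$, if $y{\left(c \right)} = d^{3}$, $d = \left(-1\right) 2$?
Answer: $- \frac{1}{8} \approx -0.125$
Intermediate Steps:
$d = -2$
$H{\left(p \right)} = 0$
$y{\left(c \right)} = -8$ ($y{\left(c \right)} = \left(-2\right)^{3} = -8$)
$\frac{1}{y{\left(71 \right)} + H{\left(237 \right)}} = \frac{1}{-8 + 0} = \frac{1}{-8} = - \frac{1}{8}$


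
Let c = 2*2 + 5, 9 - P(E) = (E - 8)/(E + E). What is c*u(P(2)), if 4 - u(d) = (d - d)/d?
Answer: 36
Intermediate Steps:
P(E) = 9 - (-8 + E)/(2*E) (P(E) = 9 - (E - 8)/(E + E) = 9 - (-8 + E)/(2*E))
u(d) = 4 (u(d) = 4 - (d - d)/d = 4 - 0/d = 4 - 1*0 = 4 + 0 = 4)
c = 9 (c = 4 + 5 = 9)
c*u(P(2)) = 9*4 = 36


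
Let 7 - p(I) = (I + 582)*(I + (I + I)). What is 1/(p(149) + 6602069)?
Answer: 1/6275319 ≈ 1.5935e-7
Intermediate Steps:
p(I) = 7 - 3*I*(582 + I) (p(I) = 7 - (I + 582)*(I + (I + I)) = 7 - (582 + I)*(I + 2*I) = 7 - (582 + I)*3*I = 7 - 3*I*(582 + I))
1/(p(149) + 6602069) = 1/((7 - 1746*149 - 3*149²) + 6602069) = 1/((7 - 260154 - 3*22201) + 6602069) = 1/((7 - 260154 - 66603) + 6602069) = 1/(-326750 + 6602069) = 1/6275319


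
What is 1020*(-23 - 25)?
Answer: -48960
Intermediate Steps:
1020*(-23 - 25) = 1020*(-48) = -48960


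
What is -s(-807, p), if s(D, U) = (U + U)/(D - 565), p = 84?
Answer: 6/49 ≈ 0.12245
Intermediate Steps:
s(D, U) = 2*U/(-565 + D) (s(D, U) = (2*U)/(-565 + D) = 2*U/(-565 + D))
-s(-807, p) = -2*84/(-565 - 807) = -2*84/(-1372) = -2*84*(-1)/1372 = -1*(-6/49) = 6/49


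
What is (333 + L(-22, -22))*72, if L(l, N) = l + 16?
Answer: 23544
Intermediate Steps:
L(l, N) = 16 + l
(333 + L(-22, -22))*72 = (333 + (16 - 22))*72 = (333 - 6)*72 = 327*72 = 23544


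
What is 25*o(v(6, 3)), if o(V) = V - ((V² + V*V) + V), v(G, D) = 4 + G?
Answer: -5000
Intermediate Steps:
o(V) = -2*V² (o(V) = V - ((V² + V²) + V) = V - (2*V² + V) = V - (V + 2*V²) = V + (-V - 2*V²) = -2*V²)
25*o(v(6, 3)) = 25*(-2*(4 + 6)²) = 25*(-2*10²) = 25*(-2*100) = 25*(-200) = -5000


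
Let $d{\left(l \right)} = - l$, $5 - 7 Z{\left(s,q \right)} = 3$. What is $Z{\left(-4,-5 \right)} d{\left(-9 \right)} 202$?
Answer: $\frac{3636}{7} \approx 519.43$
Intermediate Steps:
$Z{\left(s,q \right)} = \frac{2}{7}$ ($Z{\left(s,q \right)} = \frac{5}{7} - \frac{3}{7} = \frac{2}{7}$)
$Z{\left(-4,-5 \right)} d{\left(-9 \right)} 202 = \frac{2 \left(\left(-1\right) \left(-9\right)\right)}{7} \cdot 202 = \frac{2}{7} \cdot 9 \cdot 202 = \frac{18}{7} \cdot 202 = \frac{3636}{7}$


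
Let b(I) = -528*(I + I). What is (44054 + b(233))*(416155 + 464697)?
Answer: -177926818888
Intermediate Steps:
b(I) = -1056*I
(44054 + b(233))*(416155 + 464697) = (44054 - 1056*233)*(416155 + 464697) = (44054 - 246048)*880852 = -201994*880852 = -177926818888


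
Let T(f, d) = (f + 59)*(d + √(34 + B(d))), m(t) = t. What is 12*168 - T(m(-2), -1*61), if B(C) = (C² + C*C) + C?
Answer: 5493 - 57*√7415 ≈ 584.71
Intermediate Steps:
B(C) = C + 2*C² (B(C) = (C² + C²) + C = 2*C² + C = C + 2*C²)
T(f, d) = (59 + f)*(d + √(34 + d*(1 + 2*d))) (T(f, d) = (f + 59)*(d + √(34 + d*(1 + 2*d))) = (59 + f)*(d + √(34 + d*(1 + 2*d))))
12*168 - T(m(-2), -1*61) = 12*168 - (59*(-1*61) + 59*√(34 + (-1*61)*(1 + 2*(-1*61))) - 1*61*(-2) - 2*√(34 + (-1*61)*(1 + 2*(-1*61)))) = 2016 - (59*(-61) + 59*√(34 - 61*(1 + 2*(-61))) - 61*(-2) - 2*√(34 - 61*(1 + 2*(-61)))) = 2016 - (-3599 + 59*√(34 - 61*(1 - 122)) + 122 - 2*√(34 - 61*(1 - 122))) = 2016 - (-3599 + 59*√(34 - 61*(-121)) + 122 - 2*√(34 - 61*(-121))) = 2016 - (-3599 + 59*√(34 + 7381) + 122 - 2*√(34 + 7381)) = 2016 - (-3599 + 59*√7415 + 122 - 2*√7415) = 2016 - (-3477 + 57*√7415) = 2016 + (3477 - 57*√7415) = 5493 - 57*√7415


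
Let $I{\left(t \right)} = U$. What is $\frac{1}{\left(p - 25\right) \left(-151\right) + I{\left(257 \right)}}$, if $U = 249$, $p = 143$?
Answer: $- \frac{1}{17569} \approx -5.6918 \cdot 10^{-5}$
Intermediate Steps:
$I{\left(t \right)} = 249$
$\frac{1}{\left(p - 25\right) \left(-151\right) + I{\left(257 \right)}} = \frac{1}{\left(143 - 25\right) \left(-151\right) + 249} = \frac{1}{118 \left(-151\right) + 249} = \frac{1}{-17818 + 249} = \frac{1}{-17569} = - \frac{1}{17569}$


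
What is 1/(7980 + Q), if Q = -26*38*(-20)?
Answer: 1/27740 ≈ 3.6049e-5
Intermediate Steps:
Q = 19760 (Q = -988*(-20) = 19760)
1/(7980 + Q) = 1/(7980 + 19760) = 1/27740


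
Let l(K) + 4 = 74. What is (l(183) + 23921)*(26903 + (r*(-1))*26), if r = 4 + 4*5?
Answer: 630459489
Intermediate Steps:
l(K) = 70 (l(K) = -4 + 74 = 70)
r = 24 (r = 4 + 20 = 24)
(l(183) + 23921)*(26903 + (r*(-1))*26) = (70 + 23921)*(26903 + (24*(-1))*26) = 23991*(26903 - 24*26) = 23991*(26903 - 624) = 23991*26279 = 630459489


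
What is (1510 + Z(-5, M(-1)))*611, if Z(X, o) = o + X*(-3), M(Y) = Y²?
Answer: 932386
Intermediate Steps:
Z(X, o) = o - 3*X
(1510 + Z(-5, M(-1)))*611 = (1510 + ((-1)² - 3*(-5)))*611 = (1510 + (1 + 15))*611 = (1510 + 16)*611 = 1526*611 = 932386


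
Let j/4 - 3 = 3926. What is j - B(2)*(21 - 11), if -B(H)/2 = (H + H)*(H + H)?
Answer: 16036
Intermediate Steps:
j = 15716 (j = 12 + 4*3926 = 12 + 15704 = 15716)
B(H) = -8*H**2 (B(H) = -2*(H + H)*(H + H) = -2*2*H*2*H = -8*H**2)
j - B(2)*(21 - 11) = 15716 - (-8*2**2)*(21 - 11) = 15716 - (-8*4)*10 = 15716 - (-32)*10 = 15716 - 1*(-320) = 15716 + 320 = 16036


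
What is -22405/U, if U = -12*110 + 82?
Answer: 22405/1238 ≈ 18.098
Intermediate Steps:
U = -1238 (U = -1320 + 82 = -1238)
-22405/U = -22405/(-1238) = -22405*(-1/1238) = 22405/1238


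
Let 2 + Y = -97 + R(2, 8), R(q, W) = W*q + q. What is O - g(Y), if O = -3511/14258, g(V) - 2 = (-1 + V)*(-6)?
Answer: -7046963/14258 ≈ -494.25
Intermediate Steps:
R(q, W) = q + W*q
Y = -81 (Y = -2 + (-97 + 2*(1 + 8)) = -2 + (-97 + 2*9) = -2 + (-97 + 18) = -2 - 79 = -81)
g(V) = 8 - 6*V (g(V) = 2 + (-1 + V)*(-6) = 2 + (6 - 6*V) = 8 - 6*V)
O = -3511/14258 (O = -3511*1/14258 = -3511/14258 ≈ -0.24625)
O - g(Y) = -3511/14258 - (8 - 6*(-81)) = -3511/14258 - (8 + 486) = -3511/14258 - 1*494 = -3511/14258 - 494 = -7046963/14258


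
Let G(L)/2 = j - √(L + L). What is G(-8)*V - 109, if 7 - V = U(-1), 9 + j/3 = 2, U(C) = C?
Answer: -445 - 64*I ≈ -445.0 - 64.0*I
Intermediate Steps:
j = -21 (j = -27 + 3*2 = -27 + 6 = -21)
V = 8 (V = 7 - 1*(-1) = 7 + 1 = 8)
G(L) = -42 - 2*√2*√L (G(L) = 2*(-21 - √(L + L)) = 2*(-21 - √(2*L)) = 2*(-21 - √2*√L) = -42 - 2*√2*√L)
G(-8)*V - 109 = (-42 - 2*√2*√(-8))*8 - 109 = (-42 - 2*√2*2*I*√2)*8 - 109 = (-42 - 8*I)*8 - 109 = (-336 - 64*I) - 109 = -445 - 64*I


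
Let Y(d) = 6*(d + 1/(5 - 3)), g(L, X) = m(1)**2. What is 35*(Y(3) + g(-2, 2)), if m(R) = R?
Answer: 770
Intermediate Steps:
g(L, X) = 1 (g(L, X) = 1**2 = 1)
Y(d) = 3 + 6*d (Y(d) = 6*(d + 1/2) = 6*(1/2 + d) = 3 + 6*d)
35*(Y(3) + g(-2, 2)) = 35*((3 + 6*3) + 1) = 35*((3 + 18) + 1) = 35*(21 + 1) = 35*22 = 770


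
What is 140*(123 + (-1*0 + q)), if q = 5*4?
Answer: 20020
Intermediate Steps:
q = 20
140*(123 + (-1*0 + q)) = 140*(123 + (-1*0 + 20)) = 140*(123 + (0 + 20)) = 140*(123 + 20) = 140*143 = 20020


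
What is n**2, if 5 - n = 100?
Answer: 9025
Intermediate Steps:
n = -95 (n = 5 - 1*100 = 5 - 100 = -95)
n**2 = (-95)**2 = 9025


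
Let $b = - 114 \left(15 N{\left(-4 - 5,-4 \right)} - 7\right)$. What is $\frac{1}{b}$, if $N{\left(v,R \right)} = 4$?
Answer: $- \frac{1}{6042} \approx -0.00016551$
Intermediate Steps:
$b = -6042$ ($b = - 114 \left(15 \cdot 4 - 7\right) = - 114 \left(60 - 7\right) = \left(-114\right) 53 = -6042$)
$\frac{1}{b} = \frac{1}{-6042} = - \frac{1}{6042}$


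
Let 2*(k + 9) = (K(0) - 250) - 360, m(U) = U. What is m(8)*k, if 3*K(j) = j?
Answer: -2512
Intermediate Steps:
K(j) = j/3
k = -314 (k = -9 + (((⅓)*0 - 250) - 360)/2 = -9 + ((0 - 250) - 360)/2 = -9 + (-250 - 360)/2 = -9 + (½)*(-610) = -9 - 305 = -314)
m(8)*k = 8*(-314) = -2512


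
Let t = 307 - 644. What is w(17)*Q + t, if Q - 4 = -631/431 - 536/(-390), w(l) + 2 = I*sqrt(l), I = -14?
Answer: -28980451/84045 - 4601002*sqrt(17)/84045 ≈ -570.54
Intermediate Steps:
w(l) = -2 - 14*sqrt(l)
Q = 328643/84045 (Q = 4 + (-631/431 - 536/(-390)) = 4 + (-631*1/431 - 536*(-1/390)) = 4 + (-631/431 + 268/195) = 4 - 7537/84045 = 328643/84045 ≈ 3.9103)
t = -337
w(17)*Q + t = (-2 - 14*sqrt(17))*(328643/84045) - 337 = (-657286/84045 - 4601002*sqrt(17)/84045) - 337 = -28980451/84045 - 4601002*sqrt(17)/84045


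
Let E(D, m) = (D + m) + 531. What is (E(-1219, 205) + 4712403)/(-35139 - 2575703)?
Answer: -2355960/1305421 ≈ -1.8048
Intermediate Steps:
E(D, m) = 531 + D + m
(E(-1219, 205) + 4712403)/(-35139 - 2575703) = ((531 - 1219 + 205) + 4712403)/(-35139 - 2575703) = (-483 + 4712403)/(-2610842) = 4711920*(-1/2610842) = -2355960/1305421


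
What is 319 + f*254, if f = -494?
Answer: -125157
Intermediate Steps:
319 + f*254 = 319 - 494*254 = 319 - 125476 = -125157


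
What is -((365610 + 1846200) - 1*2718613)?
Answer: 506803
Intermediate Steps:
-((365610 + 1846200) - 1*2718613) = -(2211810 - 2718613) = -1*(-506803) = 506803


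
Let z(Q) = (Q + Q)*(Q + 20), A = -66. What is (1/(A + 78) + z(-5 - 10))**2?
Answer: 3236401/144 ≈ 22475.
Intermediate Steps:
z(Q) = 2*Q*(20 + Q) (z(Q) = (2*Q)*(20 + Q) = 2*Q*(20 + Q))
(1/(A + 78) + z(-5 - 10))**2 = (1/(-66 + 78) + 2*(-5 - 10)*(20 + (-5 - 10)))**2 = (1/12 + 2*(-15)*(20 - 15))**2 = (1/12 + 2*(-15)*5)**2 = (1/12 - 150)**2 = (-1799/12)**2 = 3236401/144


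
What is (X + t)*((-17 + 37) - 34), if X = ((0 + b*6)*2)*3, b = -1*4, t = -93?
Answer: 3318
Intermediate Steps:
b = -4
X = -144 (X = ((0 - 4*6)*2)*3 = ((0 - 24)*2)*3 = -24*2*3 = -48*3 = -144)
(X + t)*((-17 + 37) - 34) = (-144 - 93)*((-17 + 37) - 34) = -237*(20 - 34) = -237*(-14) = 3318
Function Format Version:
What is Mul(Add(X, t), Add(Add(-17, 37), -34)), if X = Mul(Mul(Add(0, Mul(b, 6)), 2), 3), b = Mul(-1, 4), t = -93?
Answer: 3318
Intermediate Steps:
b = -4
X = -144 (X = Mul(Mul(Add(0, Mul(-4, 6)), 2), 3) = Mul(Mul(Add(0, -24), 2), 3) = Mul(Mul(-24, 2), 3) = Mul(-48, 3) = -144)
Mul(Add(X, t), Add(Add(-17, 37), -34)) = Mul(Add(-144, -93), Add(Add(-17, 37), -34)) = Mul(-237, Add(20, -34)) = Mul(-237, -14) = 3318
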